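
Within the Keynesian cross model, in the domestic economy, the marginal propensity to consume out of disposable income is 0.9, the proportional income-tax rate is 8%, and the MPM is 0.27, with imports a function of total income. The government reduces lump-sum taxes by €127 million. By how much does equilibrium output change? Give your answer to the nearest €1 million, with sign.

+€259 million

A lump-sum tax change of −€127 million shifts disposable income by +€127 million; first-round consumption changes by −c × ΔT = −0.9 × (−€127 million) = +€114.3 million.
Expenditure multiplier = 1/(1 − c(1−t) + m) = 1/(1 − 0.9×0.92 + 0.27) = 1/0.442 ≈ 2.262.
The tax multiplier is −c × k ≈ −2.036, so ΔY = k × (−c·ΔT) = (+€114.3 million) / 0.442 ≈ +€259 million.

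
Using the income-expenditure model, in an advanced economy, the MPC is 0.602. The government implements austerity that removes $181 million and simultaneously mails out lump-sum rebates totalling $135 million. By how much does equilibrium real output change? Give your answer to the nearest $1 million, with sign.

−$251 million

Expenditure multiplier = 1/(1 − MPC) = 1/(1 − 0.602) = 1/0.398 ≈ 2.513.
ΔG contributes k·ΔG = (−$181 million) / 0.398 ≈ −$454.8 million.
ΔT of −$135 million changes first-round spending by −c·ΔT = +$81.27 million, contributing k·(−c·ΔT) = (+$81.27 million) / 0.398 ≈ +$204.2 million.
Net ΔY = k(ΔG − c·ΔT) = (−$99.73 million) / 0.398 ≈ −$251 million.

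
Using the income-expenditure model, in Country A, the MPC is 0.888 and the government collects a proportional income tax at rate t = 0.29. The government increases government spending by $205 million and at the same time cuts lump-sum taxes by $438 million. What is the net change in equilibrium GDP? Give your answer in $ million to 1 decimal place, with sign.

+$1,607.3 million

Expenditure multiplier = 1/(1 − c(1−t)) = 1/(1 − 0.888×0.71) = 1/0.36952 ≈ 2.706.
ΔG contributes k·ΔG = (+$205 million) / 0.36952 ≈ +$554.8 million.
ΔT of −$438 million changes first-round spending by −c·ΔT = +$388.944 million, contributing k·(−c·ΔT) = (+$388.944 million) / 0.36952 ≈ +$1,052.6 million.
Net ΔY = k(ΔG − c·ΔT) = (+$593.944 million) / 0.36952 ≈ +$1,607.3 million.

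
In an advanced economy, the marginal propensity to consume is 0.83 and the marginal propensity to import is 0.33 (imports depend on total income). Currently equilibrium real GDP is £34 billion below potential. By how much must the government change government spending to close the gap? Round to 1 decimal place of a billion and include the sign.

+£17.0 billion

Spending multiplier = 1/(1 − c + m) = 1/(1 − 0.83 + 0.33) = 1/0.5 = 2.
Need ΔY = +£34 billion, so ΔG = ΔY/k = (+£34 billion) × 0.5 = +£17 billion.
The government should increase government spending by £17 billion.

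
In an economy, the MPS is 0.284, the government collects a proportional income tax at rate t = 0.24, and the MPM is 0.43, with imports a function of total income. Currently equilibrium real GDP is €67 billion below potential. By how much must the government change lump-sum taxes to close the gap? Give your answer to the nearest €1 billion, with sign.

MPC = 1 − MPS = 1 − 0.284 = 0.716.
Spending multiplier = 1/(1 − c(1−t) + m) = 1/(1 − 0.716×0.76 + 0.43) = 1/0.88584 ≈ 1.129.
Tax multiplier = −c·k = −0.716/0.88584 ≈ −0.808. Need ΔY = +€67 billion, so ΔT = ΔY/(−c·k) = −(+€67 billion) × 0.88584 / 0.716 ≈ −€83 billion.
The government should cut lump-sum taxes by €83 billion.

−€83 billion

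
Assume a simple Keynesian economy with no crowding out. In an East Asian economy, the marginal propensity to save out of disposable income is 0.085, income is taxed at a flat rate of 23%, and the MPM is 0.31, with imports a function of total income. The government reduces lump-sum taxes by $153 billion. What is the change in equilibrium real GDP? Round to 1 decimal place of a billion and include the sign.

+$231.2 billion

MPC = 1 − MPS = 1 − 0.085 = 0.915.
A lump-sum tax change of −$153 billion shifts disposable income by +$153 billion; first-round consumption changes by −c × ΔT = −0.915 × (−$153 billion) = +$139.995 billion.
Expenditure multiplier = 1/(1 − c(1−t) + m) = 1/(1 − 0.915×0.77 + 0.31) = 1/0.60545 ≈ 1.652.
The tax multiplier is −c × k ≈ −1.511, so ΔY = k × (−c·ΔT) = (+$139.995 billion) / 0.60545 ≈ +$231.2 billion.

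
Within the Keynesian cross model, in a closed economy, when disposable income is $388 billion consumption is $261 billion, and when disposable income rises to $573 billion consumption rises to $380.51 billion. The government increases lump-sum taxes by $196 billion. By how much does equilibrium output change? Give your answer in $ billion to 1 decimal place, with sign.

MPC = ΔC/ΔYd = (380.51 − 261)/(573 − 388) = 119.51/185 = 0.646.
A lump-sum tax change of +$196 billion shifts disposable income by −$196 billion; first-round consumption changes by −c × ΔT = −0.646 × (+$196 billion) = −$126.616 billion.
Expenditure multiplier = 1/(1 − MPC) = 1/(1 − 0.646) = 1/0.354 ≈ 2.825.
The tax multiplier is −c × k ≈ −1.825, so ΔY = k × (−c·ΔT) = (−$126.616 billion) / 0.354 ≈ −$357.7 billion.

−$357.7 billion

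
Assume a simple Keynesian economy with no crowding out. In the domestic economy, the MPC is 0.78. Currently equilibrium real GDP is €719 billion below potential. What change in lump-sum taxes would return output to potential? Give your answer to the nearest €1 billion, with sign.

Spending multiplier = 1/(1 − MPC) = 1/(1 − 0.78) = 1/0.22 ≈ 4.545.
Tax multiplier = −c·k = −0.78/0.22 ≈ −3.545. Need ΔY = +€719 billion, so ΔT = ΔY/(−c·k) = −(+€719 billion) × 0.22 / 0.78 ≈ −€203 billion.
The government should cut lump-sum taxes by €203 billion.

−€203 billion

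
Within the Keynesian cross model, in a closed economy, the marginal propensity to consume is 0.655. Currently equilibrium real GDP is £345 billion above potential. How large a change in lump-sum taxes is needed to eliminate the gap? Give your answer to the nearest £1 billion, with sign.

Spending multiplier = 1/(1 − MPC) = 1/(1 − 0.655) = 1/0.345 ≈ 2.899.
Tax multiplier = −c·k = −0.655/0.345 ≈ −1.899. Need ΔY = −£345 billion, so ΔT = ΔY/(−c·k) = −(−£345 billion) × 0.345 / 0.655 ≈ +£182 billion.
The government should raise lump-sum taxes by £182 billion.

+£182 billion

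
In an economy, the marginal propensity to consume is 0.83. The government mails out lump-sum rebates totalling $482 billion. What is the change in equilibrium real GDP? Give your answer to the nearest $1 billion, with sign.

+$2,353 billion

A lump-sum tax change of −$482 billion shifts disposable income by +$482 billion; first-round consumption changes by −c × ΔT = −0.83 × (−$482 billion) = +$400.06 billion.
Expenditure multiplier = 1/(1 − MPC) = 1/(1 − 0.83) = 1/0.17 ≈ 5.882.
The tax multiplier is −c × k ≈ −4.882, so ΔY = k × (−c·ΔT) = (+$400.06 billion) / 0.17 ≈ +$2,353 billion.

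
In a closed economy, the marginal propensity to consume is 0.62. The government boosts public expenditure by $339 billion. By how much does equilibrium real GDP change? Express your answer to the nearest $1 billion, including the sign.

+$892 billion

Government-spending multiplier = 1/(1 − MPC) = 1/(1 − 0.62) = 1/0.38 ≈ 2.632.
ΔY = k × ΔG = (+$339 billion) / 0.38 ≈ +$892 billion.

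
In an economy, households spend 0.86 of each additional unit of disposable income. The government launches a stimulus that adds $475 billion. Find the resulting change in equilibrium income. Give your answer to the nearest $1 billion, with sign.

Spending multiplier = 1/(1 − MPC) = 1/(1 − 0.86) = 1/0.14 ≈ 7.143.
ΔY = k × ΔG = (+$475 billion) / 0.14 ≈ +$3,393 billion.

+$3,393 billion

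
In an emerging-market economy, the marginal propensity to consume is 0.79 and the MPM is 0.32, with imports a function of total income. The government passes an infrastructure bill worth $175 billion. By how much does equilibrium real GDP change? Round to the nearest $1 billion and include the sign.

Government-spending multiplier = 1/(1 − c + m) = 1/(1 − 0.79 + 0.32) = 1/0.53 ≈ 1.887.
ΔY = k × ΔG = (+$175 billion) / 0.53 ≈ +$330 billion.

+$330 billion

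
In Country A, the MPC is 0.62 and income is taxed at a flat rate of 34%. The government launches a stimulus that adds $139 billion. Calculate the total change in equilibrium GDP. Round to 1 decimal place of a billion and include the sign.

Spending multiplier = 1/(1 − c(1−t)) = 1/(1 − 0.62×0.66) = 1/0.5908 ≈ 1.693.
ΔY = k × ΔG = (+$139 billion) / 0.5908 ≈ +$235.3 billion.

+$235.3 billion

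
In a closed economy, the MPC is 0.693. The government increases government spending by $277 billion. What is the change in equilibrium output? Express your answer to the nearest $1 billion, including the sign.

+$902 billion

Spending multiplier = 1/(1 − MPC) = 1/(1 − 0.693) = 1/0.307 ≈ 3.257.
ΔY = k × ΔG = (+$277 billion) / 0.307 ≈ +$902 billion.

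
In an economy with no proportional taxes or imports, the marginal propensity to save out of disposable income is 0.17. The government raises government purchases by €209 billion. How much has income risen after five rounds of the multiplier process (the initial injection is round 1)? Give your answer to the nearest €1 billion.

€745 billion

MPC = 1 − MPS = 1 − 0.17 = 0.83.
Round 1 adds ΔG = €209 billion; each later round is MPC = 0.83 times the previous.
After 5 rounds: 209 + 173.47 + 143.9801 + 119.503483 + 99.18789089 = ΔG·(1 − c^5)/(1 − c) = 209 × (1 − 0.3939040643)/0.17 ≈ €745 billion.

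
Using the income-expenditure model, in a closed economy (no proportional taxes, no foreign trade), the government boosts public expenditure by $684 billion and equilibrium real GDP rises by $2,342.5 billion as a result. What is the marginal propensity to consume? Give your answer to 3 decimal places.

Implied spending multiplier k = ΔY/ΔG = 2,342.5/684 ≈ 3.4247.
Since k = 1/(1 − MPC), MPC = 1 − 1/k = 1 − ΔG/ΔY = 1 − 684/2,342.5 ≈ 0.708.

0.708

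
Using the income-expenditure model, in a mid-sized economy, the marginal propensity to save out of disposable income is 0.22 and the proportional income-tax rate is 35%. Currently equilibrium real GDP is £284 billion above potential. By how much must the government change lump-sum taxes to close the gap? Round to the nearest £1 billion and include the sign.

+£180 billion

MPC = 1 − MPS = 1 − 0.22 = 0.78.
Spending multiplier = 1/(1 − c(1−t)) = 1/(1 − 0.78×0.65) = 1/0.493 ≈ 2.028.
Tax multiplier = −c·k = −0.78/0.493 ≈ −1.582. Need ΔY = −£284 billion, so ΔT = ΔY/(−c·k) = −(−£284 billion) × 0.493 / 0.78 ≈ +£180 billion.
The government should raise lump-sum taxes by £180 billion.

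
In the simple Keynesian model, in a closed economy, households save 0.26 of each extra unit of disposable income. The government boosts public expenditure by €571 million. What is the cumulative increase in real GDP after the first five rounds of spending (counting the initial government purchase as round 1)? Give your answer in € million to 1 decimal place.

€1,708.8 million

MPC = 1 − MPS = 1 − 0.26 = 0.74.
Round 1 adds ΔG = €571 million; each later round is MPC = 0.74 times the previous.
After 5 rounds: 571 + 422.54 + 312.6796 + 231.382904 + 171.22334896 = ΔG·(1 − c^5)/(1 − c) = 571 × (1 − 0.2219006624)/0.26 ≈ €1,708.8 million.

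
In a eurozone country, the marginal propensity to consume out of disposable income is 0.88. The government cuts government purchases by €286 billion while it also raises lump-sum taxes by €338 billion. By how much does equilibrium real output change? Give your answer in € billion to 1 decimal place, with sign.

Expenditure multiplier = 1/(1 − MPC) = 1/(1 − 0.88) = 1/0.12 ≈ 8.333.
ΔG contributes k·ΔG = (−€286 billion) / 0.12 ≈ −€2,383.3 billion.
ΔT of +€338 billion changes first-round spending by −c·ΔT = −€297.44 billion, contributing k·(−c·ΔT) = (−€297.44 billion) / 0.12 ≈ −€2,478.7 billion.
Net ΔY = k(ΔG − c·ΔT) = (−€583.44 billion) / 0.12 = −€4,862 billion.

−€4,862.0 billion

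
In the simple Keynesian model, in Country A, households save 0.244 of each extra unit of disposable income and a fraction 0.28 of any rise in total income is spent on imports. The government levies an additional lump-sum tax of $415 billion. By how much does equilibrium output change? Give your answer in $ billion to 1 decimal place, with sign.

MPC = 1 − MPS = 1 − 0.244 = 0.756.
A lump-sum tax change of +$415 billion shifts disposable income by −$415 billion; first-round consumption changes by −c × ΔT = −0.756 × (+$415 billion) = −$313.74 billion.
Expenditure multiplier = 1/(1 − c + m) = 1/(1 − 0.756 + 0.28) = 1/0.524 ≈ 1.908.
The tax multiplier is −c × k ≈ −1.443, so ΔY = k × (−c·ΔT) = (−$313.74 billion) / 0.524 ≈ −$598.7 billion.

−$598.7 billion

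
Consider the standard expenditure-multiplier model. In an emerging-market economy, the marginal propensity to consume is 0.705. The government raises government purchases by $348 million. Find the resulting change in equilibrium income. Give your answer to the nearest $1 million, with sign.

Spending multiplier = 1/(1 − MPC) = 1/(1 − 0.705) = 1/0.295 ≈ 3.39.
ΔY = k × ΔG = (+$348 million) / 0.295 ≈ +$1,180 million.

+$1,180 million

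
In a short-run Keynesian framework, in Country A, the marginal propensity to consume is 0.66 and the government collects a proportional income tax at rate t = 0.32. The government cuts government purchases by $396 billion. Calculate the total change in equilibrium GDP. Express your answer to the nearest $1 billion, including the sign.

Government-spending multiplier = 1/(1 − c(1−t)) = 1/(1 − 0.66×0.68) = 1/0.5512 ≈ 1.814.
ΔY = k × ΔG = (−$396 billion) / 0.5512 ≈ −$718 billion.

−$718 billion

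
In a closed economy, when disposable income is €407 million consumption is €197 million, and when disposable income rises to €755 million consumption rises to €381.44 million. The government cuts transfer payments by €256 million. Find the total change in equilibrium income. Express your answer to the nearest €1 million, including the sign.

MPC = ΔC/ΔYd = (381.44 − 197)/(755 − 407) = 184.44/348 = 0.53.
The transfer change shifts disposable income by −€256 million, so first-round consumption changes by c·ΔTR = 0.53 × (−€256 million) = −€135.68 million.
Expenditure multiplier = 1/(1 − MPC) = 1/(1 − 0.53) = 1/0.47 ≈ 2.128.
The transfer multiplier is c × k ≈ 1.128, so ΔY = k × (c·ΔTR) = (−€135.68 million) / 0.47 ≈ −€289 million.

−€289 million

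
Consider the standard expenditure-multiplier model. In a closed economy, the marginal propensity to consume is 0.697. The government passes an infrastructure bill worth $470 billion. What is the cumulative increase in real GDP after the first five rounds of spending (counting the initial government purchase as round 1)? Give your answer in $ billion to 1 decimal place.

Round 1 adds ΔG = $470 billion; each later round is MPC = 0.697 times the previous.
After 5 rounds: 470 + 327.59 + 228.33023 + 159.14617031 + 110.92488070607 = ΔG·(1 − c^5)/(1 − c) = 470 × (1 − 0.164499237983257)/0.303 ≈ $1,296 billion.

$1,296.0 billion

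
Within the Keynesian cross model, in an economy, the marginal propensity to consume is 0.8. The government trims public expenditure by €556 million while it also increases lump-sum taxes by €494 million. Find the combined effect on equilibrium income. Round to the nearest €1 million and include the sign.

Expenditure multiplier = 1/(1 − MPC) = 1/(1 − 0.8) = 1/0.2 = 5.
ΔG contributes k·ΔG = (−€556 million) / 0.2 = −€2,780 million.
ΔT of +€494 million changes first-round spending by −c·ΔT = −€395.2 million, contributing k·(−c·ΔT) = (−€395.2 million) / 0.2 = −€1,976 million.
Net ΔY = k(ΔG − c·ΔT) = (−€951.2 million) / 0.2 = −€4,756 million.

−€4,756 million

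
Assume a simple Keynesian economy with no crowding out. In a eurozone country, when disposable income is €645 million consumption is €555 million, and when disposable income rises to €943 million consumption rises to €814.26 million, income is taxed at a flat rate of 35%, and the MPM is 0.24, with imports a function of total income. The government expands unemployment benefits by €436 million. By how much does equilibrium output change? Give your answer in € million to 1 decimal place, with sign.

+€562.4 million

MPC = ΔC/ΔYd = (814.26 − 555)/(943 − 645) = 259.26/298 = 0.87.
The transfer change shifts disposable income by +€436 million, so first-round consumption changes by c·ΔTR = 0.87 × (+€436 million) = +€379.32 million.
Expenditure multiplier = 1/(1 − c(1−t) + m) = 1/(1 − 0.87×0.65 + 0.24) = 1/0.6745 ≈ 1.483.
The transfer multiplier is c × k ≈ 1.29, so ΔY = k × (c·ΔTR) = (+€379.32 million) / 0.6745 ≈ +€562.4 million.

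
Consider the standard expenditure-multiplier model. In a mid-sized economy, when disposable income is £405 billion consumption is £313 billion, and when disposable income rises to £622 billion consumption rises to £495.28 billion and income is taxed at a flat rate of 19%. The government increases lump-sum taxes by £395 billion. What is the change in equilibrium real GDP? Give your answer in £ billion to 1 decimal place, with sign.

MPC = ΔC/ΔYd = (495.28 − 313)/(622 − 405) = 182.28/217 = 0.84.
A lump-sum tax change of +£395 billion shifts disposable income by −£395 billion; first-round consumption changes by −c × ΔT = −0.84 × (+£395 billion) = −£331.8 billion.
Expenditure multiplier = 1/(1 − c(1−t)) = 1/(1 − 0.84×0.81) = 1/0.3196 ≈ 3.129.
The tax multiplier is −c × k ≈ −2.628, so ΔY = k × (−c·ΔT) = (−£331.8 billion) / 0.3196 ≈ −£1,038.2 billion.

−£1,038.2 billion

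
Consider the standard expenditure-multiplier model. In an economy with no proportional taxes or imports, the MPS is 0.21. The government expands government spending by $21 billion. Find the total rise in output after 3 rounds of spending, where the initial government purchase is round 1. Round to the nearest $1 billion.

MPC = 1 − MPS = 1 − 0.21 = 0.79.
Round 1 adds ΔG = $21 billion; each later round is MPC = 0.79 times the previous.
After 3 rounds: 21 + 16.59 + 13.1061 = ΔG·(1 − c^3)/(1 − c) = 21 × (1 − 0.493039)/0.21 ≈ $51 billion.

$51 billion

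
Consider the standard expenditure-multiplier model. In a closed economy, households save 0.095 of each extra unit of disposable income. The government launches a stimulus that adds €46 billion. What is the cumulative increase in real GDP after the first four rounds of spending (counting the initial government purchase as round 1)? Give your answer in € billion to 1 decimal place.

€159.4 billion

MPC = 1 − MPS = 1 − 0.095 = 0.905.
Round 1 adds ΔG = €46 billion; each later round is MPC = 0.905 times the previous.
After 4 rounds: 46 + 41.63 + 37.67515 + 34.09601075 = ΔG·(1 − c^4)/(1 − c) = 46 × (1 − 0.670801950625)/0.095 ≈ €159.4 billion.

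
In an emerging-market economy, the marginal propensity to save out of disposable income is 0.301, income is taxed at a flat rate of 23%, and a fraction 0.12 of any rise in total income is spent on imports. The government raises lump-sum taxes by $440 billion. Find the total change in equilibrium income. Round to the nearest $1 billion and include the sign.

−$529 billion

MPC = 1 − MPS = 1 − 0.301 = 0.699.
A lump-sum tax change of +$440 billion shifts disposable income by −$440 billion; first-round consumption changes by −c × ΔT = −0.699 × (+$440 billion) = −$307.56 billion.
Expenditure multiplier = 1/(1 − c(1−t) + m) = 1/(1 − 0.699×0.77 + 0.12) = 1/0.58177 ≈ 1.719.
The tax multiplier is −c × k ≈ −1.202, so ΔY = k × (−c·ΔT) = (−$307.56 billion) / 0.58177 ≈ −$529 billion.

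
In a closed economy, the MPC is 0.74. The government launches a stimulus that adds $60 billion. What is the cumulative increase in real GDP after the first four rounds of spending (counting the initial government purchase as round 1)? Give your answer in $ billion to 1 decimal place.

$161.6 billion

Round 1 adds ΔG = $60 billion; each later round is MPC = 0.74 times the previous.
After 4 rounds: 60 + 44.4 + 32.856 + 24.31344 = ΔG·(1 − c^4)/(1 − c) = 60 × (1 − 0.29986576)/0.26 ≈ $161.6 billion.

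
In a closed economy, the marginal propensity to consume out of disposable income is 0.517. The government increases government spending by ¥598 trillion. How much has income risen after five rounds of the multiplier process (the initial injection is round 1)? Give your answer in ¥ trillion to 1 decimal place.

¥1,192.4 trillion

Round 1 adds ΔG = ¥598 trillion; each later round is MPC = 0.517 times the previous.
After 5 rounds: 598 + 309.166 + 159.838822 + 82.636670974 + 42.723158893558 = ΔG·(1 − c^5)/(1 − c) = 598 × (1 − 0.036936242722357)/0.483 ≈ ¥1,192.4 trillion.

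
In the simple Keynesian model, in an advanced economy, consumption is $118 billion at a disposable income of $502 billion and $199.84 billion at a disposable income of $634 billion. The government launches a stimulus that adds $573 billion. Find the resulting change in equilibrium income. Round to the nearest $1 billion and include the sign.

MPC = ΔC/ΔYd = (199.84 − 118)/(634 − 502) = 81.84/132 = 0.62.
Spending multiplier = 1/(1 − MPC) = 1/(1 − 0.62) = 1/0.38 ≈ 2.632.
ΔY = k × ΔG = (+$573 billion) / 0.38 ≈ +$1,508 billion.

+$1,508 billion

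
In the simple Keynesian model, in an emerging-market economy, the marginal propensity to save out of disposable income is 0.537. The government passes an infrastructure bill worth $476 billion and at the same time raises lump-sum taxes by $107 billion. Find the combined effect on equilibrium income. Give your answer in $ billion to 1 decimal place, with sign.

MPC = 1 − MPS = 1 − 0.537 = 0.463.
Expenditure multiplier = 1/(1 − MPC) = 1/(1 − 0.463) = 1/0.537 ≈ 1.862.
ΔG contributes k·ΔG = (+$476 billion) / 0.537 ≈ +$886.4 billion.
ΔT of +$107 billion changes first-round spending by −c·ΔT = −$49.541 billion, contributing k·(−c·ΔT) = (−$49.541 billion) / 0.537 ≈ −$92.3 billion.
Net ΔY = k(ΔG − c·ΔT) = (+$426.459 billion) / 0.537 ≈ +$794.2 billion.

+$794.2 billion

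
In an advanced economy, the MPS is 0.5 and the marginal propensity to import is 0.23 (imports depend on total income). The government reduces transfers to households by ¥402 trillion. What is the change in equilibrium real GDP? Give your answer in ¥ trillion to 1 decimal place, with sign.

−¥275.3 trillion

MPC = 1 − MPS = 1 − 0.5 = 0.5.
The transfer change shifts disposable income by −¥402 trillion, so first-round consumption changes by c·ΔTR = 0.5 × (−¥402 trillion) = −¥201 trillion.
Expenditure multiplier = 1/(1 − c + m) = 1/(1 − 0.5 + 0.23) = 1/0.73 ≈ 1.37.
The transfer multiplier is c × k ≈ 0.685, so ΔY = k × (c·ΔTR) = (−¥201 trillion) / 0.73 ≈ −¥275.3 trillion.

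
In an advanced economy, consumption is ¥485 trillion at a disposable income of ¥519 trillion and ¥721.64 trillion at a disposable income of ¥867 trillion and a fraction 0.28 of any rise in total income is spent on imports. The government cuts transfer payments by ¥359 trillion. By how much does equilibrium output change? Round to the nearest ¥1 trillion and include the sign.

−¥407 trillion

MPC = ΔC/ΔYd = (721.64 − 485)/(867 − 519) = 236.64/348 = 0.68.
The transfer change shifts disposable income by −¥359 trillion, so first-round consumption changes by c·ΔTR = 0.68 × (−¥359 trillion) = −¥244.12 trillion.
Expenditure multiplier = 1/(1 − c + m) = 1/(1 − 0.68 + 0.28) = 1/0.6 ≈ 1.667.
The transfer multiplier is c × k ≈ 1.133, so ΔY = k × (c·ΔTR) = (−¥244.12 trillion) / 0.6 ≈ −¥407 trillion.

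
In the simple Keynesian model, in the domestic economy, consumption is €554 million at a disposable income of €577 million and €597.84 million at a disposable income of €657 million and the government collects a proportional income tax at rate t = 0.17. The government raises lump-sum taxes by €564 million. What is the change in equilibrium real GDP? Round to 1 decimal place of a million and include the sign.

MPC = ΔC/ΔYd = (597.84 − 554)/(657 − 577) = 43.84/80 = 0.548.
A lump-sum tax change of +€564 million shifts disposable income by −€564 million; first-round consumption changes by −c × ΔT = −0.548 × (+€564 million) = −€309.072 million.
Expenditure multiplier = 1/(1 − c(1−t)) = 1/(1 − 0.548×0.83) = 1/0.54516 ≈ 1.834.
The tax multiplier is −c × k ≈ −1.005, so ΔY = k × (−c·ΔT) = (−€309.072 million) / 0.54516 ≈ −€566.9 million.

−€566.9 million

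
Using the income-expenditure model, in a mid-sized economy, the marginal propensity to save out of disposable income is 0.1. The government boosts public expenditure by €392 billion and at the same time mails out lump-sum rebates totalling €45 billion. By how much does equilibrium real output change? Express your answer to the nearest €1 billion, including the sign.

MPC = 1 − MPS = 1 − 0.1 = 0.9.
Expenditure multiplier = 1/(1 − MPC) = 1/(1 − 0.9) = 1/0.1 = 10.
ΔG contributes k·ΔG = (+€392 billion) / 0.1 = +€3,920 billion.
ΔT of −€45 billion changes first-round spending by −c·ΔT = +€40.5 billion, contributing k·(−c·ΔT) = (+€40.5 billion) / 0.1 = +€405 billion.
Net ΔY = k(ΔG − c·ΔT) = (+€432.5 billion) / 0.1 = +€4,325 billion.

+€4,325 billion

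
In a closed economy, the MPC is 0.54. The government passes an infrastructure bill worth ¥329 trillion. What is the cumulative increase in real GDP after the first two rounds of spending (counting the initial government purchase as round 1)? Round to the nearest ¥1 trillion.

Round 1 adds ΔG = ¥329 trillion; each later round is MPC = 0.54 times the previous.
After 2 rounds: 329 + 177.66 = ΔG·(1 − c^2)/(1 − c) = 329 × (1 − 0.2916)/0.46 ≈ ¥507 trillion.

¥507 trillion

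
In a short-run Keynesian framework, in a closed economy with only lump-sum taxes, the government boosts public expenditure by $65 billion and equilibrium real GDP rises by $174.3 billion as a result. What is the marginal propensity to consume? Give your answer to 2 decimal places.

0.63

Implied spending multiplier k = ΔY/ΔG = 174.3/65 ≈ 2.6815.
Since k = 1/(1 − MPC), MPC = 1 − 1/k = 1 − ΔG/ΔY = 1 − 65/174.3 ≈ 0.63.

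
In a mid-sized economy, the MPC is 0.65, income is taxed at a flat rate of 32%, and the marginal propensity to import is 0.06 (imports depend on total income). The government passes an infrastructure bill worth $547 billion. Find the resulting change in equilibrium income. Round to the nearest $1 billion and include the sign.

+$885 billion

Government-spending multiplier = 1/(1 − c(1−t) + m) = 1/(1 − 0.65×0.68 + 0.06) = 1/0.618 ≈ 1.618.
ΔY = k × ΔG = (+$547 billion) / 0.618 ≈ +$885 billion.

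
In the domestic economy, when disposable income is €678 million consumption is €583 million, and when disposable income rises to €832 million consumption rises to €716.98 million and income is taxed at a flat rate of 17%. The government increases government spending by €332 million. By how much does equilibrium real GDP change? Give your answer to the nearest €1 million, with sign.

MPC = ΔC/ΔYd = (716.98 − 583)/(832 − 678) = 133.98/154 = 0.87.
Expenditure multiplier = 1/(1 − c(1−t)) = 1/(1 − 0.87×0.83) = 1/0.2779 ≈ 3.598.
ΔY = k × ΔG = (+€332 million) / 0.2779 ≈ +€1,195 million.

+€1,195 million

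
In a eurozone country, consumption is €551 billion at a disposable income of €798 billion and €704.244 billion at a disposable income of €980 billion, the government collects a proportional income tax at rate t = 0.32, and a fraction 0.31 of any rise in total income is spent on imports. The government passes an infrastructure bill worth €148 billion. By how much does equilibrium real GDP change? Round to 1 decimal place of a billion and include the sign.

+€200.7 billion

MPC = ΔC/ΔYd = (704.244 − 551)/(980 − 798) = 153.244/182 = 0.842.
Expenditure multiplier = 1/(1 − c(1−t) + m) = 1/(1 − 0.842×0.68 + 0.31) = 1/0.73744 ≈ 1.356.
ΔY = k × ΔG = (+€148 billion) / 0.73744 ≈ +€200.7 billion.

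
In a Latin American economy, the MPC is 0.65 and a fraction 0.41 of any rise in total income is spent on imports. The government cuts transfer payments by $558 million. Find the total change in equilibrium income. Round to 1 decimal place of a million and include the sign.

The transfer change shifts disposable income by −$558 million, so first-round consumption changes by c·ΔTR = 0.65 × (−$558 million) = −$362.7 million.
Expenditure multiplier = 1/(1 − c + m) = 1/(1 − 0.65 + 0.41) = 1/0.76 ≈ 1.316.
The transfer multiplier is c × k ≈ 0.855, so ΔY = k × (c·ΔTR) = (−$362.7 million) / 0.76 ≈ −$477.2 million.

−$477.2 million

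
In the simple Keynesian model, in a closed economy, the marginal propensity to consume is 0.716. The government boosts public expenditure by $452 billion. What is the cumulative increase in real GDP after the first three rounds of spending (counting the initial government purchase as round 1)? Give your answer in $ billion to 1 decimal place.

$1,007.4 billion

Round 1 adds ΔG = $452 billion; each later round is MPC = 0.716 times the previous.
After 3 rounds: 452 + 323.632 + 231.720512 = ΔG·(1 − c^3)/(1 − c) = 452 × (1 − 0.367061696)/0.284 ≈ $1,007.4 billion.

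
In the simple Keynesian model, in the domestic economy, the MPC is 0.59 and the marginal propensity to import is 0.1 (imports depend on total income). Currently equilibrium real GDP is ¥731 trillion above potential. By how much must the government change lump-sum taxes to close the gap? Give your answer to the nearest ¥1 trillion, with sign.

Spending multiplier = 1/(1 − c + m) = 1/(1 − 0.59 + 0.1) = 1/0.51 ≈ 1.961.
Tax multiplier = −c·k = −0.59/0.51 ≈ −1.157. Need ΔY = −¥731 trillion, so ΔT = ΔY/(−c·k) = −(−¥731 trillion) × 0.51 / 0.59 ≈ +¥632 trillion.
The government should raise lump-sum taxes by ¥632 trillion.

+¥632 trillion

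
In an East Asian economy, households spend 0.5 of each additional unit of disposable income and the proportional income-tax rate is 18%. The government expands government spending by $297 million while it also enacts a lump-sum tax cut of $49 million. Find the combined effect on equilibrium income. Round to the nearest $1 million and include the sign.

+$545 million

Expenditure multiplier = 1/(1 − c(1−t)) = 1/(1 − 0.5×0.82) = 1/0.59 ≈ 1.695.
ΔG contributes k·ΔG = (+$297 million) / 0.59 ≈ +$503.4 million.
ΔT of −$49 million changes first-round spending by −c·ΔT = +$24.5 million, contributing k·(−c·ΔT) = (+$24.5 million) / 0.59 ≈ +$41.5 million.
Net ΔY = k(ΔG − c·ΔT) = (+$321.5 million) / 0.59 ≈ +$545 million.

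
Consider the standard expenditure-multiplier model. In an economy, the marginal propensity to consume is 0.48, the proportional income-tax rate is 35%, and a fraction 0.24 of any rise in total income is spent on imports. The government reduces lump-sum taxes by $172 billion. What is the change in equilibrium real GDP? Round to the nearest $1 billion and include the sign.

+$89 billion

A lump-sum tax change of −$172 billion shifts disposable income by +$172 billion; first-round consumption changes by −c × ΔT = −0.48 × (−$172 billion) = +$82.56 billion.
Expenditure multiplier = 1/(1 − c(1−t) + m) = 1/(1 − 0.48×0.65 + 0.24) = 1/0.928 ≈ 1.078.
The tax multiplier is −c × k ≈ −0.517, so ΔY = k × (−c·ΔT) = (+$82.56 billion) / 0.928 ≈ +$89 billion.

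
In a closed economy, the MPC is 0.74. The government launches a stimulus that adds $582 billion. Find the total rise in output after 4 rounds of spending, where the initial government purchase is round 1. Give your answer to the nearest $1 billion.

$1,567 billion

Round 1 adds ΔG = $582 billion; each later round is MPC = 0.74 times the previous.
After 4 rounds: 582 + 430.68 + 318.7032 + 235.840368 = ΔG·(1 − c^4)/(1 − c) = 582 × (1 − 0.29986576)/0.26 ≈ $1,567 billion.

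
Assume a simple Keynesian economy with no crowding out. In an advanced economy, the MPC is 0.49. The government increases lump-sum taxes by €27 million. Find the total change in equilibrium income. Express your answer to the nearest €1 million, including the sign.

−€26 million

A lump-sum tax change of +€27 million shifts disposable income by −€27 million; first-round consumption changes by −c × ΔT = −0.49 × (+€27 million) = −€13.23 million.
Expenditure multiplier = 1/(1 − MPC) = 1/(1 − 0.49) = 1/0.51 ≈ 1.961.
The tax multiplier is −c × k ≈ −0.961, so ΔY = k × (−c·ΔT) = (−€13.23 million) / 0.51 ≈ −€26 million.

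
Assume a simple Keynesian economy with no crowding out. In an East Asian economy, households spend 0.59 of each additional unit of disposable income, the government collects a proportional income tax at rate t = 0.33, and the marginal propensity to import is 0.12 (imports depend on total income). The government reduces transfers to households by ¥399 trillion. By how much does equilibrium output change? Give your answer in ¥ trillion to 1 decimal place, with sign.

−¥324.8 trillion

The transfer change shifts disposable income by −¥399 trillion, so first-round consumption changes by c·ΔTR = 0.59 × (−¥399 trillion) = −¥235.41 trillion.
Expenditure multiplier = 1/(1 − c(1−t) + m) = 1/(1 − 0.59×0.67 + 0.12) = 1/0.7247 ≈ 1.38.
The transfer multiplier is c × k ≈ 0.814, so ΔY = k × (c·ΔTR) = (−¥235.41 trillion) / 0.7247 ≈ −¥324.8 trillion.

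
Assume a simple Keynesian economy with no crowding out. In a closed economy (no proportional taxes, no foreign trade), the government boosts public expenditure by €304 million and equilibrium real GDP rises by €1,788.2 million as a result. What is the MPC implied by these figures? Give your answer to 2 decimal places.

Implied spending multiplier k = ΔY/ΔG = 1,788.2/304 ≈ 5.8822.
Since k = 1/(1 − MPC), MPC = 1 − 1/k = 1 − ΔG/ΔY = 1 − 304/1,788.2 ≈ 0.83.

0.83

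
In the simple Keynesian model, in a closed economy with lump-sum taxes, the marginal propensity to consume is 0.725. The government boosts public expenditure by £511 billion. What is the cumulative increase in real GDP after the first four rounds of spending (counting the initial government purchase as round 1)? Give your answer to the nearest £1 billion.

Round 1 adds ΔG = £511 billion; each later round is MPC = 0.725 times the previous.
After 4 rounds: 511 + 370.475 + 268.594375 + 194.730921875 = ΔG·(1 − c^4)/(1 − c) = 511 × (1 − 0.276281640625)/0.275 ≈ £1,345 billion.

£1,345 billion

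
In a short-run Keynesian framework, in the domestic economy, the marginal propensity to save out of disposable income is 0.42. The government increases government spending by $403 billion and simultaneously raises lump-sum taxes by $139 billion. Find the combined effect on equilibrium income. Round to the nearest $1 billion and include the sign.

MPC = 1 − MPS = 1 − 0.42 = 0.58.
Expenditure multiplier = 1/(1 − MPC) = 1/(1 − 0.58) = 1/0.42 ≈ 2.381.
ΔG contributes k·ΔG = (+$403 billion) / 0.42 ≈ +$959.5 billion.
ΔT of +$139 billion changes first-round spending by −c·ΔT = −$80.62 billion, contributing k·(−c·ΔT) = (−$80.62 billion) / 0.42 ≈ −$192 billion.
Net ΔY = k(ΔG − c·ΔT) = (+$322.38 billion) / 0.42 ≈ +$768 billion.

+$768 billion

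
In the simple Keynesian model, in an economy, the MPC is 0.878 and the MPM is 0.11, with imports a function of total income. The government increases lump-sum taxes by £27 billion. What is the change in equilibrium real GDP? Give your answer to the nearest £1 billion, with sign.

A lump-sum tax change of +£27 billion shifts disposable income by −£27 billion; first-round consumption changes by −c × ΔT = −0.878 × (+£27 billion) = −£23.706 billion.
Expenditure multiplier = 1/(1 − c + m) = 1/(1 − 0.878 + 0.11) = 1/0.232 ≈ 4.31.
The tax multiplier is −c × k ≈ −3.784, so ΔY = k × (−c·ΔT) = (−£23.706 billion) / 0.232 ≈ −£102 billion.

−£102 billion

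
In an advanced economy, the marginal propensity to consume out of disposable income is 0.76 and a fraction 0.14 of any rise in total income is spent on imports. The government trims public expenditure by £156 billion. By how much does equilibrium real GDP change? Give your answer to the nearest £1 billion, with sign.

−£411 billion

Spending multiplier = 1/(1 − c + m) = 1/(1 − 0.76 + 0.14) = 1/0.38 ≈ 2.632.
ΔY = k × ΔG = (−£156 billion) / 0.38 ≈ −£411 billion.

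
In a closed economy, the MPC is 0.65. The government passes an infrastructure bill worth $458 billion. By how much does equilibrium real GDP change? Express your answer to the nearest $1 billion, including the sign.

Government-spending multiplier = 1/(1 − MPC) = 1/(1 − 0.65) = 1/0.35 ≈ 2.857.
ΔY = k × ΔG = (+$458 billion) / 0.35 ≈ +$1,309 billion.

+$1,309 billion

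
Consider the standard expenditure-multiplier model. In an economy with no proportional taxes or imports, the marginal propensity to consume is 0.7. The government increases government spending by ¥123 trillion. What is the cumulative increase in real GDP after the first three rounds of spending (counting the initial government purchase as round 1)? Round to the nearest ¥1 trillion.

Round 1 adds ΔG = ¥123 trillion; each later round is MPC = 0.7 times the previous.
After 3 rounds: 123 + 86.1 + 60.27 = ΔG·(1 − c^3)/(1 − c) = 123 × (1 − 0.343)/0.3 ≈ ¥269 trillion.

¥269 trillion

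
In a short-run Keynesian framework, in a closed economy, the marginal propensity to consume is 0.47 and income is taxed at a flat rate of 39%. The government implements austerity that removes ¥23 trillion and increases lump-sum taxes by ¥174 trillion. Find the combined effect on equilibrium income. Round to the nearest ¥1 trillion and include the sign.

Expenditure multiplier = 1/(1 − c(1−t)) = 1/(1 − 0.47×0.61) = 1/0.7133 ≈ 1.402.
ΔG contributes k·ΔG = (−¥23 trillion) / 0.7133 ≈ −¥32.2 trillion.
ΔT of +¥174 trillion changes first-round spending by −c·ΔT = −¥81.78 trillion, contributing k·(−c·ΔT) = (−¥81.78 trillion) / 0.7133 ≈ −¥114.7 trillion.
Net ΔY = k(ΔG − c·ΔT) = (−¥104.78 trillion) / 0.7133 ≈ −¥147 trillion.

−¥147 trillion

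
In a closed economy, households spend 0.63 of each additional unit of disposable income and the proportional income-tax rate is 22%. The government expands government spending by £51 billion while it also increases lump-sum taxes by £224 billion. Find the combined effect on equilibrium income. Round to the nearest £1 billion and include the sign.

Expenditure multiplier = 1/(1 − c(1−t)) = 1/(1 − 0.63×0.78) = 1/0.5086 ≈ 1.966.
ΔG contributes k·ΔG = (+£51 billion) / 0.5086 ≈ +£100.3 billion.
ΔT of +£224 billion changes first-round spending by −c·ΔT = −£141.12 billion, contributing k·(−c·ΔT) = (−£141.12 billion) / 0.5086 ≈ −£277.5 billion.
Net ΔY = k(ΔG − c·ΔT) = (−£90.12 billion) / 0.5086 ≈ −£177 billion.

−£177 billion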